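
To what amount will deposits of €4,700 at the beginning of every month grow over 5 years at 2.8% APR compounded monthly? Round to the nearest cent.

€303,021.95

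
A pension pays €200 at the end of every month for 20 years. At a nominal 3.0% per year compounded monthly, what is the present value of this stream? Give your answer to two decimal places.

€36,062.18

Periodic rate i = 0.03/12 = 0.0025; n = 20 × 12 = 240 periods.
PV = PMT · [1 − (1+i)^(−n)] / i = 200 · 180.310914 = 36,062.1829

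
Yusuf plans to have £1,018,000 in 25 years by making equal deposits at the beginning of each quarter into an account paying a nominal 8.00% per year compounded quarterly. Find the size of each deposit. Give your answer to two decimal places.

£3,196.46

With 4 periods per year: i = 0.02, n = 100.
FV-annuity factor × (1+i) = 318.476952; PMT = 1.018e+06 / 318.476952 = 3,196.4636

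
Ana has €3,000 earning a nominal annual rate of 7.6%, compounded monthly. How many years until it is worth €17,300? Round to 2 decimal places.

Periodic rate i = 0.076/12 = 0.00633333.
n = ln(17300/3000) / ln(1+0.00633333) = ln(5.76667) / 0.006313 = 277.5216 months
= 277.5216/12 years

23.13 years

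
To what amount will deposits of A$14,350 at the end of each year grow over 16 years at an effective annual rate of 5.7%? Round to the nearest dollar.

A$359,436

Accumulation factor s(16|0.057) = 25.047837; FV = 14350 × 25.047837 = 359,436.4618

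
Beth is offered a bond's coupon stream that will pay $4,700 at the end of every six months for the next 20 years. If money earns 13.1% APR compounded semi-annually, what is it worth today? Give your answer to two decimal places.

$66,083.96

With 2 periods per year: i = 0.0655, n = 40.
PV = PMT · [1 − (1+i)^(−n)] / i = 4700 · 14.060417 = 66,083.9580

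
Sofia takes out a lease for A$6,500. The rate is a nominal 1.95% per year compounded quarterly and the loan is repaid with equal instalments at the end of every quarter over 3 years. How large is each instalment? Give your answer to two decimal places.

A$558.98

With 4 periods per year: i = 0.004875, n = 12.
PMT = 6500 / ( [1 − (1+0.004875)^(−12)] / 0.004875 ) = 6500 / 11.628245 = 558.9838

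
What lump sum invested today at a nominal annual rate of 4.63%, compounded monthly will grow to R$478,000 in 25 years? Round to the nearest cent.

i = 0.0463/12 = 0.00385833 per month; n = 25·12 = 300.
Discount factor = (1+0.00385833)^(−300) = 0.314972; PV = 478,000 × 0.314972 = 150,556.4378

R$150,556.44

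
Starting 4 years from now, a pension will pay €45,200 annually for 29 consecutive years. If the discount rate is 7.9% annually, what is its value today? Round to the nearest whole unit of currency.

€405,243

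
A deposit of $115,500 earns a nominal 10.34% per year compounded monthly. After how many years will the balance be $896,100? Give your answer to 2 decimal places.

Periodic rate i = 0.1034/12 = 0.00861667.
(1+i)^n = 896100/115500 = 7.75844, so n = ln 7.75844 / ln 1.00862 = 238.7925 months
= 238.7925/12 years

19.90 years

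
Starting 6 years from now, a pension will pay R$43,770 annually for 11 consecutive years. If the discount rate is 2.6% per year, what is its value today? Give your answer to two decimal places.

Value one period before first payment (t=5): 43770 × [1 − (1+0.026)^(−11)] / 0.026 = 43770 × 9.461025 = 414,109.0753
PV₀ = 414,109.0753 / (1+0.026)^5 = 414,109.0753 / 1.136938 = 364,231.8707

R$364,231.87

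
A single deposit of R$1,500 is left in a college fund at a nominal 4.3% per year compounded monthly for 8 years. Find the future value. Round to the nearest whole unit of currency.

R$2,115

With 12 periods per year: i = 0.00358333, n = 96.
1,500 × (1+0.00358333)^96 = 1,500 × 1.409712 = 2,114.5674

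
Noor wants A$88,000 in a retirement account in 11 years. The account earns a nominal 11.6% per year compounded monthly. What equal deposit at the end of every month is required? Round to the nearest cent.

A$332.24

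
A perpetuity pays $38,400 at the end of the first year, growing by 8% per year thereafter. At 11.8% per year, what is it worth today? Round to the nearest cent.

$1,010,526.32

PV = PMT / (i − g) = 38400 / (0.118 − 0.08) = 38400 / 0.038000 = 1,010,526.3158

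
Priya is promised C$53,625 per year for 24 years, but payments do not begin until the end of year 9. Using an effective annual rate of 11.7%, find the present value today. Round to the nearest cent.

Value one period before first payment (t=8): 53625 × [1 − (1+0.117)^(−24)] / 0.117 = 53625 × 7.946474 = 426,129.6692
Discount back 8 years: 426,129.6692 × (1+0.117)^(−8) = 426,129.6692 × 0.412643 = 175,839.4789

C$175,839.48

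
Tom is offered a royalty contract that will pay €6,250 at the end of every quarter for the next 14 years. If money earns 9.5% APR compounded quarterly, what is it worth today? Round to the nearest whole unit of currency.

Periodic rate i = 0.095/4 = 0.02375; n = 14 × 4 = 56 periods.
PV = PMT · [1 − (1+i)^(−n)] / i = 6250 · 30.794884 = 192,468.0258

€192,468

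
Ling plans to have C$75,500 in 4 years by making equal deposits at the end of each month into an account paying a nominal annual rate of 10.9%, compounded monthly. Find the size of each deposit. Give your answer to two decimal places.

C$1,261.88

Periodic rate i = 0.109/12 = 0.00908333; n = 4 × 12 = 48 periods.
PMT = 75500 / ( [(1+0.00908333)^48 − 1] / 0.00908333 ) = 75500 / 59.831324 = 1,261.8808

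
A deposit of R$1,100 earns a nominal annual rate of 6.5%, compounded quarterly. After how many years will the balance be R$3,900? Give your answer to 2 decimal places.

Periodic rate i = 0.065/4 = 0.01625.
n = ln(3900/1100) / ln(1+0.01625) = ln(3.54545) / 0.016119 = 78.5183 quarters
= 78.5183/4 years

19.63 years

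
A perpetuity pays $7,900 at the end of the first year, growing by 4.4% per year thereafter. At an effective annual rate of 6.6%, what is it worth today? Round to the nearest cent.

$359,090.91

PV = PMT / (i − g) = 7900 / (0.066 − 0.044) = 7900 / 0.022000 = 359,090.9091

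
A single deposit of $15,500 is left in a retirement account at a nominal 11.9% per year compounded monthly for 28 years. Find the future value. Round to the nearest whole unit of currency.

$426,848

Periodic rate i = 0.119/12 = 0.00991667; n = 28 × 12 = 336 periods.
15,500 × (1+0.00991667)^336 = 15,500 × 27.538561 = 426,847.6998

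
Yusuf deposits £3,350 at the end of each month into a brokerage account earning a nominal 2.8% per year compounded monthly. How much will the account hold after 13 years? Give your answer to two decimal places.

£629,509.27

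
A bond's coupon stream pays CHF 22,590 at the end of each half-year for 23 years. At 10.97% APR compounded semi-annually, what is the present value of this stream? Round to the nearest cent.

i = 0.1097/2 = 0.05485 per half-year; n = 23·2 = 46.
PV = 22590 × [1 − (1+0.05485)^(−46)] / 0.05485 = 22590 × 16.668210 = 376,534.8625

CHF 376,534.86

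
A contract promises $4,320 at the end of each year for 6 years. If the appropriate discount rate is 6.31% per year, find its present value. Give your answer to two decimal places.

Annuity factor a(6|0.0631) = 4.869792; PV = 4320 × 4.869792 = 21,037.5021

$21,037.50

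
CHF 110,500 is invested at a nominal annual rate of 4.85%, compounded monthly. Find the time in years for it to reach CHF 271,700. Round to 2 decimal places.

Periodic rate i = 0.0485/12 = 0.00404167.
(1+i)^n = 271700/110500 = 2.45882, so n = ln 2.45882 / ln 1.00404 = 223.0515 months
= 223.0515/12 years

18.59 years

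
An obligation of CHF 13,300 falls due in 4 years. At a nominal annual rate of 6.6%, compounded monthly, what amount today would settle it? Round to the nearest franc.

CHF 10,221

Periodic rate i = 0.066/12 = 0.0055; n = 4 × 12 = 48 periods.
PV = 13,300 / (1 + 0.0055)^48 = 13,300 / 1.301187 = 10,221.4391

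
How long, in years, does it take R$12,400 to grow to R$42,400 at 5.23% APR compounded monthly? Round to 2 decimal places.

23.56 years

Periodic rate i = 0.0523/12 = 0.00435833.
(1+i)^n = 42400/12400 = 3.41935, so n = ln 3.41935 / ln 1.00436 = 282.7065 months
= 282.7065/12 years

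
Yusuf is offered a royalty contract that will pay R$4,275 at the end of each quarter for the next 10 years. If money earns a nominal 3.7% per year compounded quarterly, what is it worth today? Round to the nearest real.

Periodic rate i = 0.037/4 = 0.00925; n = 10 × 4 = 40 periods.
PV = 4275 × [1 − (1+0.00925)^(−40)] / 0.00925 = 4275 × 33.307015 = 142,387.4895

R$142,387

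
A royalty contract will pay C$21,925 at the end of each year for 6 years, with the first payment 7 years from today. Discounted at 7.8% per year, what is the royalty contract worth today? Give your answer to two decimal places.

C$64,979.93

PV at t=6 (ordinary 6-year annuity): 21925 × a(6|0.078) = 21925 × 4.651063 = 101,974.5469
PV₀ = 101,974.5469 / (1+0.078)^6 = 101,974.5469 / 1.569324 = 64,979.9270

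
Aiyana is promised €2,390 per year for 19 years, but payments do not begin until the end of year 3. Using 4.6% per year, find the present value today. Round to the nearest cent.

PV at t=2 (ordinary 19-year annuity): 2390 × a(19|0.046) = 2390 × 12.489164 = 29,849.1017
Discount back 2 years: 29,849.1017 × (1+0.046)^(−2) = 29,849.1017 × 0.913980 = 27,281.4781

€27,281.48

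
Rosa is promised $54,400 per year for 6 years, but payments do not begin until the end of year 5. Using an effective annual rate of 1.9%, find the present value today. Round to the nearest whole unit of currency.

Value one period before first payment (t=4): 54400 × [1 − (1+0.019)^(−6)] / 0.019 = 54400 × 5.620383 = 305,748.8623
PV₀ = 305,748.8623 / (1+0.019)^4 = 305,748.8623 / 1.078194 = 283,575.1129

$283,575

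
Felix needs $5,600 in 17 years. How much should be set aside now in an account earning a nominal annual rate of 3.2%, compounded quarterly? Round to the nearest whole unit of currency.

$3,257

i = 0.032/4 = 0.008 per quarter; n = 17·4 = 68.
PV = 5,600 / (1 + 0.008)^68 = 5,600 / 1.719160 = 3,257.4056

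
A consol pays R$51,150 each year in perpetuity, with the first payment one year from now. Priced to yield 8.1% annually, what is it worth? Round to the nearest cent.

PV = C/r = 51150/0.081 = 631,481.4815

R$631,481.48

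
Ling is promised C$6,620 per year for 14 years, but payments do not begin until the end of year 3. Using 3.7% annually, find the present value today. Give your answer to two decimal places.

C$66,333.91

Value one period before first payment (t=2): 6620 × [1 − (1+0.037)^(−14)] / 0.037 = 6620 × 10.775443 = 71,333.4354
Discount back 2 years: 71,333.4354 × (1+0.037)^(−2) = 71,333.4354 × 0.929913 = 66,333.9146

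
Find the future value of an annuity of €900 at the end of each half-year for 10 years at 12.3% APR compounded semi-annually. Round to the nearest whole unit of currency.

€33,646

Periodic rate i = 0.123/2 = 0.0615; n = 10 × 2 = 20 periods.
FV = PMT · [(1+i)^n − 1] / i = 900 · 37.384294 = 33,645.8650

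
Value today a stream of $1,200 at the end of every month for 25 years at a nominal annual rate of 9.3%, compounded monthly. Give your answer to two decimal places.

$139,561.73

i = 0.093/12 = 0.00775 per month; n = 25·12 = 300.
PV = 1200 × [1 − (1+0.00775)^(−300)] / 0.00775 = 1200 × 116.301442 = 139,561.7302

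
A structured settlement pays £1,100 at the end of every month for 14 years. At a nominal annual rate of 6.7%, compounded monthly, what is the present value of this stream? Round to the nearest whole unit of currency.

£119,700

Periodic rate i = 0.067/12 = 0.00558333; n = 14 × 12 = 168 periods.
PV = PMT · [1 − (1+i)^(−n)] / i = 1100 · 108.818087 = 119,699.8960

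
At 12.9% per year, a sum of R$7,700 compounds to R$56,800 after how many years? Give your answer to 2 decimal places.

16.47 years

(1+i)^n = 56800/7700 = 7.37662, so n = ln 7.37662 / ln 1.129 = 16.4698 years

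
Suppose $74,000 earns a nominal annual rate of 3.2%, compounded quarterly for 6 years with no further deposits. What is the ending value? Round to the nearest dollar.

i = 0.032/4 = 0.008 per quarter; n = 6·4 = 24.
74,000 × (1+0.008)^24 = 74,000 × 1.210745 = 89,595.1478

$89,595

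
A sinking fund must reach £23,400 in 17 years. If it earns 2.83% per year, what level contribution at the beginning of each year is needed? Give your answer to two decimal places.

£1,060.81

PMT = 23400 / ( [(1+0.0283)^17 − 1] / 0.0283 × (1+i) ) = 23400 / 22.058631 = 1,060.8092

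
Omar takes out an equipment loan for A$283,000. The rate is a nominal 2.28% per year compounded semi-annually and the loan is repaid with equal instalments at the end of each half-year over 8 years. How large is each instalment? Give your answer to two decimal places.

A$19,449.96

With 2 periods per year: i = 0.0114, n = 16.
PMT = 283000 / ( [1 − (1+0.0114)^(−16)] / 0.0114 ) = 283000 / 14.550157 = 19,449.9624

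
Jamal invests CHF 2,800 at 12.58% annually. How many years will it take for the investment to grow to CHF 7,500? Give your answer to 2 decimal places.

n = ln(7500/2800) / ln(1+0.1258) = ln(2.67857) / 0.118494 = 8.3151 years

8.32 years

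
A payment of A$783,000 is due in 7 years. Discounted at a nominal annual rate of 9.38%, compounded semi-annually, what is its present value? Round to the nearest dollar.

Periodic rate i = 0.0938/2 = 0.0469; n = 7 × 2 = 14 periods.
PV = FV·(1+i)^(−n) = 783,000 × 0.526414 = 412,181.9455

A$412,182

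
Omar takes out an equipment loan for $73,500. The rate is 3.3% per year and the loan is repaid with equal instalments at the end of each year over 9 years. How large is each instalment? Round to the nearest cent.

$9,572.42

PMT = 73500 / ( [1 − (1+0.033)^(−9)] / 0.033 ) = 73500 / 7.678313 = 9,572.4155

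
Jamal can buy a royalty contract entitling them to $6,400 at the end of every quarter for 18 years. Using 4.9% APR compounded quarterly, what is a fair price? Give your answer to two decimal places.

Periodic rate i = 0.049/4 = 0.01225; n = 18 × 4 = 72 periods.
Annuity factor a(72|0.01225) = 47.658913; PV = 6400 × 47.658913 = 305,017.0432

$305,017.04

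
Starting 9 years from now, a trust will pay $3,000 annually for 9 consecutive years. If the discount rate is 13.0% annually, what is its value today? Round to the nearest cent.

$5,790.97

Value one period before first payment (t=8): 3000 × [1 − (1+0.13)^(−9)] / 0.13 = 3000 × 5.131655 = 15,394.9654
Discount back 8 years: 15,394.9654 × (1+0.13)^(−8) = 15,394.9654 × 0.376160 = 5,790.9680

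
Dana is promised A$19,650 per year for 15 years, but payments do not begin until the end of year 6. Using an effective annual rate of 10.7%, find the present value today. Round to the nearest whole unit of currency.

A$86,424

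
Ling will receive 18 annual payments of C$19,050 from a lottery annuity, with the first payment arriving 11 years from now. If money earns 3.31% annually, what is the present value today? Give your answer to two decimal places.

C$184,319.69

Value one period before first payment (t=10): 19050 × [1 − (1+0.0331)^(−18)] / 0.0331 = 19050 × 13.399863 = 255,267.3889
Discount back 10 years: 255,267.3889 × (1+0.0331)^(−10) = 255,267.3889 × 0.722065 = 184,319.6855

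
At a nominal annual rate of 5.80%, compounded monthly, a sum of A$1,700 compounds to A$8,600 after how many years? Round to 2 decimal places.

28.02 years

Periodic rate i = 0.058/12 = 0.00483333.
(1+i)^n = 8600/1700 = 5.05882, so n = ln 5.05882 / ln 1.00483 = 336.2169 months
= 336.2169/12 years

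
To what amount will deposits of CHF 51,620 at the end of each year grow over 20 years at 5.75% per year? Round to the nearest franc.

FV = PMT · [(1+i)^n − 1] / i = 51620 · 35.812131 = 1,848,622.2063

CHF 1,848,622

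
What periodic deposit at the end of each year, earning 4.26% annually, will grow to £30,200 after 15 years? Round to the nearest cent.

£1,479.31

FV-annuity factor = 20.414875; PMT = 30200 / 20.414875 = 1,479.3135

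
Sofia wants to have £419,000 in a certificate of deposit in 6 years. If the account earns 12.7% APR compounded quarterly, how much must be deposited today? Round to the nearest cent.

Periodic rate i = 0.127/4 = 0.03175; n = 6 × 4 = 24 periods.
PV = FV·(1+i)^(−n) = 419,000 × 0.472294 = 197,891.2363

£197,891.24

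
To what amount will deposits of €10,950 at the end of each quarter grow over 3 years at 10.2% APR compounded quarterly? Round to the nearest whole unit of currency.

i = 0.102/4 = 0.0255 per quarter; n = 3·4 = 12.
FV = PMT · [(1+i)^n − 1] / i = 10950 · 13.834608 = 151,488.9559

€151,489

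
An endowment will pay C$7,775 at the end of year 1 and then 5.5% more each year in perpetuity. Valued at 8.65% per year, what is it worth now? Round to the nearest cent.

C$246,825.40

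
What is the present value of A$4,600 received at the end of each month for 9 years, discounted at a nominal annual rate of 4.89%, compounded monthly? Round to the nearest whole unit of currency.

A$401,246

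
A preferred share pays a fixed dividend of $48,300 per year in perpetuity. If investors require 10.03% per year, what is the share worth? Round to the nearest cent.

PV = C/r = 48300/0.1003 = 481,555.3340

$481,555.33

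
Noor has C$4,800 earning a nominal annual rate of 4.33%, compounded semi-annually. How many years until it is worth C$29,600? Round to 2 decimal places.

42.47 years

Periodic rate i = 0.0433/2 = 0.02165.
n = ln(29600/4800) / ln(1+0.02165) = ln(6.16667) / 0.021419 = 84.9321 half-years
= 84.9321/2 years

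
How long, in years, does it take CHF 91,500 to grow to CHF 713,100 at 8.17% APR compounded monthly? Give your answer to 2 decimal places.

Periodic rate i = 0.0817/12 = 0.00680833.
(1+i)^n = 713100/91500 = 7.79344, so n = ln 7.79344 / ln 1.00681 = 302.6092 months
= 302.6092/12 years

25.22 years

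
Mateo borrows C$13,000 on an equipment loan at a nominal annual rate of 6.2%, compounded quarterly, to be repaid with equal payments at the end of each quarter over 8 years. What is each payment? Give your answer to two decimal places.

C$518.37

Periodic rate i = 0.062/4 = 0.0155; n = 8 × 4 = 32 periods.
Annuity-PV factor = 25.078517; PMT = 13000 / 25.078517 = 518.3720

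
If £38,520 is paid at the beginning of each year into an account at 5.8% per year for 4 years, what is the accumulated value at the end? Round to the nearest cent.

£177,755.43

Accumulation factor s(4|0.058) × (1+i) = 4.614627; FV = 38520 × 4.614627 = 177,755.4273
Payments are at the start of each period, so multiply by (1+i).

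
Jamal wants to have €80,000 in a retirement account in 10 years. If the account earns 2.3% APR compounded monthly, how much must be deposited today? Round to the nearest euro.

€63,577

i = 0.023/12 = 0.00191667 per month; n = 10·12 = 120.
PV = FV·(1+i)^(−n) = 80,000 × 0.794709 = 63,576.6821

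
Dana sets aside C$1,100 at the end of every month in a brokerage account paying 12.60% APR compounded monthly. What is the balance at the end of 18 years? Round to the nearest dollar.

Periodic rate i = 0.126/12 = 0.0105; n = 18 × 12 = 216 periods.
FV = PMT · [(1+i)^n − 1] / i = 1100 · 813.953384 = 895,348.7221

C$895,349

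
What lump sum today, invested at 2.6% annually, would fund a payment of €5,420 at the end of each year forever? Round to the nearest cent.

PV = PMT / i = 5420 / 0.026 = 208,461.5385

€208,461.54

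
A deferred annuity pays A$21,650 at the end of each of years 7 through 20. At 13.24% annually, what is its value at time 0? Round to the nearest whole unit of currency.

A$63,947

PV at t=6 (ordinary 14-year annuity): 21650 × a(14|0.1324) = 21650 × 6.228181 = 134,840.1183
PV₀ = 134,840.1183 / (1+0.1324)^6 = 134,840.1183 / 2.108624 = 63,946.9685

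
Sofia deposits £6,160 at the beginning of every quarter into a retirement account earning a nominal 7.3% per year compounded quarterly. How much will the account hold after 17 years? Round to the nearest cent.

i = 0.073/4 = 0.01825 per quarter; n = 17·4 = 68.
FV = PMT · [(1+i)^n − 1] / i × (1+i) = 6160 · 135.055418 = 831,941.3778
(Beginning-of-period payments → annuity-due factor ×(1+i).)

£831,941.38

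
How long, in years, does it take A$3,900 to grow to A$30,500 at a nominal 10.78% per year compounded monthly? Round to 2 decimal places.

Periodic rate i = 0.1078/12 = 0.00898333.
n = ln(30500/3900) / ln(1+0.00898333) = ln(7.82051) / 0.008943 = 229.9786 months
= 229.9786/12 years

19.16 years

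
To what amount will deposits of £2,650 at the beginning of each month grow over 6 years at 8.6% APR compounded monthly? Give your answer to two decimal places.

With 12 periods per year: i = 0.00716667, n = 72.
FV = 2650 × [(1+0.00716667)^72 − 1] / 0.00716667 × (1+i) = 2650 × 94.472170 = 250,351.2493
Payments are at the start of each period, so multiply by (1+i).

£250,351.25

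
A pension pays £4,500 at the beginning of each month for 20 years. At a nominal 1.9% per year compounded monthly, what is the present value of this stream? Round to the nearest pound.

Periodic rate i = 0.019/12 = 0.00158333; n = 20 × 12 = 240 periods.
Annuity factor a(240|0.00158333) × (1+i) = 199.852595; PV = 4500 × 199.852595 = 899,336.6787
Payments are at the start of each period, so multiply by (1+i).

£899,337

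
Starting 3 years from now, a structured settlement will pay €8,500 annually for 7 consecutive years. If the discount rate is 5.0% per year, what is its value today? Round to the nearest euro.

PV at t=2 (ordinary 7-year annuity): 8500 × a(7|0.05) = 8500 × 5.786373 = 49,184.1739
PV₀ = 49,184.1739 / (1+0.05)^2 = 49,184.1739 / 1.102500 = 44,611.4956

€44,611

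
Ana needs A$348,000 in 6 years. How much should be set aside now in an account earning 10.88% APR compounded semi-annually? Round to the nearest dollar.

A$184,295

i = 0.1088/2 = 0.0544 per half-year; n = 6·2 = 12.
PV = FV·(1+i)^(−n) = 348,000 × 0.529584 = 184,295.3922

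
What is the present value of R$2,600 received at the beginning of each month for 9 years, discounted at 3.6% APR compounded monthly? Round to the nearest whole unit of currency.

R$240,264

With 12 periods per year: i = 0.003, n = 108.
Annuity factor a(108|0.003) × (1+i) = 92.409357; PV = 2600 × 92.409357 = 240,264.3282
(annuity-due: payments at period start, so ×(1+i).)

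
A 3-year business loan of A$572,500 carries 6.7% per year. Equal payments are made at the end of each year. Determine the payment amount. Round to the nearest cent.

Annuity-PV factor = 2.638767; PMT = 572500 / 2.638767 = 216,957.3954

A$216,957.40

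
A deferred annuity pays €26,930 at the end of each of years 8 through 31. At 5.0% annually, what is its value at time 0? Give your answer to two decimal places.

€264,087.35

Value one period before first payment (t=7): 26930 × [1 − (1+0.05)^(−24)] / 0.05 = 26930 × 13.798642 = 371,597.4235
Discount back 7 years: 371,597.4235 × (1+0.05)^(−7) = 371,597.4235 × 0.710681 = 264,087.3512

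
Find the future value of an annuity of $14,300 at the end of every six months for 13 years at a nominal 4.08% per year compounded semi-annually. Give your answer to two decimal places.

$484,072.05

With 2 periods per year: i = 0.0204, n = 26.
Accumulation factor s(26|0.0204) = 33.851192; FV = 14300 × 33.851192 = 484,072.0467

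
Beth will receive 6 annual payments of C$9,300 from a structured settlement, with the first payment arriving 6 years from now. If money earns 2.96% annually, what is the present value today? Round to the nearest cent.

C$43,600.40

PV at t=5 (ordinary 6-year annuity): 9300 × a(6|0.0296) = 9300 × 5.424381 = 50,446.7404
PV₀ = 50,446.7404 / (1+0.0296)^5 = 50,446.7404 / 1.157025 = 43,600.3967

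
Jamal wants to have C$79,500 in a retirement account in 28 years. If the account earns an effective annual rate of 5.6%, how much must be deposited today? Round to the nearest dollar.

PV = 79,500 / (1 + 0.056)^28 = 79,500 / 4.598220 = 17,289.3004

C$17,289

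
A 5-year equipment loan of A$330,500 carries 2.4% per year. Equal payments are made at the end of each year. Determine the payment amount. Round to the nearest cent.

A$70,934.43

Annuity-PV factor = 4.659233; PMT = 330500 / 4.659233 = 70,934.4295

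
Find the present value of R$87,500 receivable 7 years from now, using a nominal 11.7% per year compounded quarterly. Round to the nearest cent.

i = 0.117/4 = 0.02925 per quarter; n = 7·4 = 28.
Discount factor = (1+0.02925)^(−28) = 0.446083; PV = 87,500 × 0.446083 = 39,032.2453

R$39,032.25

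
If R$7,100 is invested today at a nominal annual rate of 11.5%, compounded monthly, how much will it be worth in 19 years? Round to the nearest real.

Periodic rate i = 0.115/12 = 0.00958333; n = 19 × 12 = 228 periods.
FV = PV·(1+i)^n = 7,100 × 8.798635 = 62,470.3101

R$62,470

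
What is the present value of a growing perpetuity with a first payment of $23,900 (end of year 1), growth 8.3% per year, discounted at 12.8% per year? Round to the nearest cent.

$531,111.11

PV = D₁/(r − g) = 23900/(0.128 − 0.083) = 531,111.1111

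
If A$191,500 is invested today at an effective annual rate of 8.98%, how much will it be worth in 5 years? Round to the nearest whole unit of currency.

FV = PV·(1+i)^n = 191,500 × 1.537213 = 294,376.2687

A$294,376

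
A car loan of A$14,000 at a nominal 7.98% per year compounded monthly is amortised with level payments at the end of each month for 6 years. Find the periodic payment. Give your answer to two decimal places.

A$245.33

With 12 periods per year: i = 0.00665, n = 72.
Annuity-PV factor = 57.066301; PMT = 14000 / 57.066301 = 245.3287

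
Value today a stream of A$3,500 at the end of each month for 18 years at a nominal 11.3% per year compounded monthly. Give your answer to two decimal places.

i = 0.113/12 = 0.00941667 per month; n = 18·12 = 216.
Annuity factor a(216|0.00941667) = 92.170396; PV = 3500 × 92.170396 = 322,596.3845

A$322,596.38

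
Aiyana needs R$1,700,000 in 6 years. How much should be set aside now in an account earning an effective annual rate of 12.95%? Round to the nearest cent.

R$818,712.67

PV = 1,700,000 / (1 + 0.1295)^6 = 1,700,000 / 2.076431 = 818,712.6671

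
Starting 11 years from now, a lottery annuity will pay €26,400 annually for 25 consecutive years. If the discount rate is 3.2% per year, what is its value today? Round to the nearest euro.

€328,138

Value one period before first payment (t=10): 26400 × [1 − (1+0.032)^(−25)] / 0.032 = 26400 × 17.031375 = 449,628.3095
PV₀ = 449,628.3095 / (1+0.032)^10 = 449,628.3095 / 1.370241 = 328,138.1117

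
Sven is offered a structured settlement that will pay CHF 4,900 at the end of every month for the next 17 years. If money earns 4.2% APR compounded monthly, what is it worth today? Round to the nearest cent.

CHF 713,590.69

With 12 periods per year: i = 0.0035, n = 204.
PV = PMT · [1 − (1+i)^(−n)] / i = 4900 · 145.630754 = 713,590.6927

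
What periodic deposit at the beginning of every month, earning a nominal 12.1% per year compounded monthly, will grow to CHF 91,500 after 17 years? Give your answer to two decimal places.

CHF 135.48

With 12 periods per year: i = 0.0100833, n = 204.
FV-annuity factor × (1+i) = 675.399904; PMT = 91500 / 675.399904 = 135.4753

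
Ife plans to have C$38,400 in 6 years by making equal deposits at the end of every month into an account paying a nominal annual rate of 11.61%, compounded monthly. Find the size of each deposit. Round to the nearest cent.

C$371.44

Periodic rate i = 0.1161/12 = 0.009675; n = 6 × 12 = 72 periods.
FV-annuity factor = 103.380796; PMT = 38400 / 103.380796 = 371.4423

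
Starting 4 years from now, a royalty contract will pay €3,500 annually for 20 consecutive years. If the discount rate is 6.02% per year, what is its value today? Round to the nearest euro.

PV at t=3 (ordinary 20-year annuity): 3500 × a(20|0.0602) = 3500 × 11.451322 = 40,079.6260
PV₀ = 40,079.6260 / (1+0.0602)^3 = 40,079.6260 / 1.191690 = 33,632.5859

€33,633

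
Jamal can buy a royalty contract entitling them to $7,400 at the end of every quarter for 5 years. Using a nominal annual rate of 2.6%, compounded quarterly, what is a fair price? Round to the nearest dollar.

With 4 periods per year: i = 0.0065, n = 20.
PV = PMT · [1 − (1+i)^(−n)] / i = 7400 · 18.697707 = 138,363.0323

$138,363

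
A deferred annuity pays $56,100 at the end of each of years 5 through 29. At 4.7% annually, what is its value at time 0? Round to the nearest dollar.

$678,222

PV at t=4 (ordinary 25-year annuity): 56100 × a(25|0.047) = 56100 × 14.527663 = 815,001.8945
Discount back 4 years: 815,001.8945 × (1+0.047)^(−4) = 815,001.8945 × 0.832172 = 678,222.0286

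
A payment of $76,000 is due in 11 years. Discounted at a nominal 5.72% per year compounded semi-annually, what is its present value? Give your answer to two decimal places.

With 2 periods per year: i = 0.0286, n = 22.
PV = 76,000 / (1 + 0.0286)^22 = 76,000 / 1.859617 = 40,868.6369

$40,868.64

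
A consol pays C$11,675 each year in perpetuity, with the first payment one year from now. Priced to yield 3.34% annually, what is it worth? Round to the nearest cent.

C$349,550.90

PV = C/r = 11675/0.0334 = 349,550.8982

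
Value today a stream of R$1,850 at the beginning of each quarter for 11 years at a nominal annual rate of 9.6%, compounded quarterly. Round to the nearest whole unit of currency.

With 4 periods per year: i = 0.024, n = 44.
PV = PMT · [1 − (1+i)^(−n)] / i × (1+i) = 1850 · 27.639032 = 51,132.2096
(Beginning-of-period payments → annuity-due factor ×(1+i).)

R$51,132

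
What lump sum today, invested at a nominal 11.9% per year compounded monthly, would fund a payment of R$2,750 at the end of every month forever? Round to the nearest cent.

R$277,310.92

Periodic rate i = 0.119/12 = 0.00991667.
PV = C/r = 2750/0.00991667 = 277,310.9244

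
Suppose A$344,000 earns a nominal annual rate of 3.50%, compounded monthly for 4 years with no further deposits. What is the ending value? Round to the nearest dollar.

A$395,614

With 12 periods per year: i = 0.00291667, n = 48.
FV = PV·(1+i)^n = 344,000 × 1.150039 = 395,613.5642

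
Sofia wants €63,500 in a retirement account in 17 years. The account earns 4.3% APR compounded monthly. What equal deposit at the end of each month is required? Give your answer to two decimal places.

€211.78

i = 0.043/12 = 0.00358333 per month; n = 17·12 = 204.
PMT = 63500 / ( [(1+0.00358333)^204 − 1] / 0.00358333 ) = 63500 / 299.844980 = 211.7761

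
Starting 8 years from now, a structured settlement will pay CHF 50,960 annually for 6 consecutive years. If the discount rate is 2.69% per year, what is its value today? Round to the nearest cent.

PV at t=7 (ordinary 6-year annuity): 50960 × a(6|0.0269) = 50960 × 5.473295 = 278,919.1278
PV₀ = 278,919.1278 / (1+0.0269)^7 = 278,919.1278 / 1.204196 = 231,622.7542

CHF 231,622.75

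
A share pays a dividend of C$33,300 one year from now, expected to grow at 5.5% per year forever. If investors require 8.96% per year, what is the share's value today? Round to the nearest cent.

PV = D₁/(r − g) = 33300/(0.0896 − 0.055) = 962,427.7457

C$962,427.75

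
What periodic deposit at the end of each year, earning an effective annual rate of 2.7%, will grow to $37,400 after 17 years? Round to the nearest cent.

FV-annuity factor = 21.218039; PMT = 37400 / 21.218039 = 1,762.6511

$1,762.65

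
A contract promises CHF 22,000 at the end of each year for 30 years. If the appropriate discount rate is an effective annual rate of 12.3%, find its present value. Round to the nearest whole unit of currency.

CHF 173,352

Annuity factor a(30|0.123) = 7.879642; PV = 22000 × 7.879642 = 173,352.1276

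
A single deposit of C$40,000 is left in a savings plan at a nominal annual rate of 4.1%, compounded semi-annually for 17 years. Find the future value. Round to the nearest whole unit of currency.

C$79,745

With 2 periods per year: i = 0.0205, n = 34.
FV = 40,000 × (1 + 0.0205)^34 = 79,744.7864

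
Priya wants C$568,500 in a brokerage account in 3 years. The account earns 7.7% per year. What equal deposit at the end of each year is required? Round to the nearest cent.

C$175,629.43

FV-annuity factor = 3.236929; PMT = 568500 / 3.236929 = 175,629.4315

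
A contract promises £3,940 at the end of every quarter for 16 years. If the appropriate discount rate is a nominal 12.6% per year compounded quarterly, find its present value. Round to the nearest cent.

With 4 periods per year: i = 0.0315, n = 64.
PV = 3940 × [1 − (1+0.0315)^(−64)] / 0.0315 = 3940 × 27.384304 = 107,894.1568

£107,894.16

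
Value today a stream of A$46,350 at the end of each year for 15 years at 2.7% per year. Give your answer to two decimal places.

A$565,523.55

PV = 46350 × [1 − (1+0.027)^(−15)] / 0.027 = 46350 × 12.201155 = 565,523.5516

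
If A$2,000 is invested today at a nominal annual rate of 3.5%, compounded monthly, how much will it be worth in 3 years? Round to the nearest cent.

A$2,221.08

Periodic rate i = 0.035/12 = 0.00291667; n = 3 × 12 = 36 periods.
FV = PV·(1+i)^n = 2,000 × 1.110541 = 2,221.0818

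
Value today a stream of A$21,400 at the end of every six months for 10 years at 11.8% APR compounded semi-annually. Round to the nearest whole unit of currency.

A$247,461

Periodic rate i = 0.118/2 = 0.059; n = 10 × 2 = 20 periods.
PV = PMT · [1 − (1+i)^(−n)] / i = 21400 · 11.563618 = 247,461.4330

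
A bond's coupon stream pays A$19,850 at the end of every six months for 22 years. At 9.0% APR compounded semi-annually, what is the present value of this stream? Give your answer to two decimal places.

With 2 periods per year: i = 0.045, n = 44.
PV = 19850 × [1 − (1+0.045)^(−44)] / 0.045 = 19850 × 19.018383 = 377,514.9036

A$377,514.90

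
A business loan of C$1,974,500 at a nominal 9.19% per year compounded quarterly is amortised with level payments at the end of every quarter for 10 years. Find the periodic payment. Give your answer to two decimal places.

C$75,997.95

Periodic rate i = 0.0919/4 = 0.022975; n = 10 × 4 = 40 periods.
PMT = 1.9745e+06 / ( [1 − (1+0.022975)^(−40)] / 0.022975 ) = 1.9745e+06 / 25.980963 = 75,997.9517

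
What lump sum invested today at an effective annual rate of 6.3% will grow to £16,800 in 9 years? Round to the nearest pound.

£9,694

PV = FV·(1+i)^(−n) = 16,800 × 0.577033 = 9,694.1537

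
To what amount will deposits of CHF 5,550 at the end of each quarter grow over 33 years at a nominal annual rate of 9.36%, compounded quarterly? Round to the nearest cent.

CHF 4,787,074.59

Periodic rate i = 0.0936/4 = 0.0234; n = 33 × 4 = 132 periods.
FV = PMT · [(1+i)^n − 1] / i = 5550 · 862.535962 = 4,787,074.5908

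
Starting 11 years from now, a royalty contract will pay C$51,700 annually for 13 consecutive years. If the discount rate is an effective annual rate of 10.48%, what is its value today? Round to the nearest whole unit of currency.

C$132,250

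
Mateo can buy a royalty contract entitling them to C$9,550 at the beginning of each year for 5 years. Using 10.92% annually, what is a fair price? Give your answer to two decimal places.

C$39,229.03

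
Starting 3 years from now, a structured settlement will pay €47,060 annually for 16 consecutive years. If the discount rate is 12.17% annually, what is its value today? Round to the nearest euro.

€258,402

Value one period before first payment (t=2): 47060 × [1 − (1+0.1217)^(−16)] / 0.1217 = 47060 × 6.908703 = 325,123.5866
Discount back 2 years: 325,123.5866 × (1+0.1217)^(−2) = 325,123.5866 × 0.794779 = 258,401.5042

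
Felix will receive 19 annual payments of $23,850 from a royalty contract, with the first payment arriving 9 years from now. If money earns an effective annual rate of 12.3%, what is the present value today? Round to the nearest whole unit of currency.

PV at t=8 (ordinary 19-year annuity): 23850 × a(19|0.123) = 23850 × 7.232901 = 172,504.6992
PV₀ = 172,504.6992 / (1+0.123)^8 = 172,504.6992 / 2.529520 = 68,196.6246

$68,197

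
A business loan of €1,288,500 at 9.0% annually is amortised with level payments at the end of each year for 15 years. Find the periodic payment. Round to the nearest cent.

Annuity-PV factor = 8.060688; PMT = 1.2885e+06 / 8.060688 = 159,849.8703

€159,849.87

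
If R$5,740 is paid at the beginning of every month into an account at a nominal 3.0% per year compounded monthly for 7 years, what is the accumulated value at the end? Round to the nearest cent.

With 12 periods per year: i = 0.0025, n = 84.
Accumulation factor s(84|0.0025) × (1+i) = 93.575275; FV = 5740 × 93.575275 = 537,122.0786
(annuity-due: payments at period start, so ×(1+i).)

R$537,122.08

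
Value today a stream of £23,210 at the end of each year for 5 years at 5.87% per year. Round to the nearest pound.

£98,116

PV = 23210 × [1 − (1+0.0587)^(−5)] / 0.0587 = 23210 × 4.227303 = 98,115.6987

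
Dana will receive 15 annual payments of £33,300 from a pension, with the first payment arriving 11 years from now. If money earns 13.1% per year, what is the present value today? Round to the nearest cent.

Value one period before first payment (t=10): 33300 × [1 − (1+0.131)^(−15)] / 0.131 = 33300 × 6.429135 = 214,090.2094
Discount back 10 years: 214,090.2094 × (1+0.131)^(−10) = 214,090.2094 × 0.291994 = 62,513.0599

£62,513.06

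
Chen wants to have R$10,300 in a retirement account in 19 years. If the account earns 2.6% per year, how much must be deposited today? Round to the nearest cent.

PV = FV·(1+i)^(−n) = 10,300 × 0.614045 = 6,324.6627

R$6,324.66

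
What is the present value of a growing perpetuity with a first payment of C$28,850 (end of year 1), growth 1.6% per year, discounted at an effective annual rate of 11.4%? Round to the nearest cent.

PV = D₁/(r − g) = 28850/(0.114 − 0.016) = 294,387.7551

C$294,387.76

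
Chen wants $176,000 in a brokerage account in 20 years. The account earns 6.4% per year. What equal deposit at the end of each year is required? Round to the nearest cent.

PMT = 176000 / ( [(1+0.064)^20 − 1] / 0.064 ) = 176000 / 38.407192 = 4,582.4751

$4,582.48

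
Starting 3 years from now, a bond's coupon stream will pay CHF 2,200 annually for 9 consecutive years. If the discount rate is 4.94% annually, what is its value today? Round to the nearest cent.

CHF 14,237.65

Value one period before first payment (t=2): 2200 × [1 − (1+0.0494)^(−9)] / 0.0494 = 2200 × 7.126851 = 15,679.0731
Discount back 2 years: 15,679.0731 × (1+0.0494)^(−2) = 15,679.0731 × 0.908067 = 14,237.6485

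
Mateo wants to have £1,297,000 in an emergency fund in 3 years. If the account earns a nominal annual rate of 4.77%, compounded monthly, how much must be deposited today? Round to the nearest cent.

£1,124,386.51

i = 0.0477/12 = 0.003975 per month; n = 3·12 = 36.
Discount factor = (1+0.003975)^(−36) = 0.866913; PV = 1,297,000 × 0.866913 = 1,124,386.5130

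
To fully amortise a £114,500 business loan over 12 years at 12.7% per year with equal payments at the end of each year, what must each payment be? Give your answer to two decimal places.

£19,087.95

Annuity-PV factor = 5.998549; PMT = 114500 / 5.998549 = 19,087.9483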